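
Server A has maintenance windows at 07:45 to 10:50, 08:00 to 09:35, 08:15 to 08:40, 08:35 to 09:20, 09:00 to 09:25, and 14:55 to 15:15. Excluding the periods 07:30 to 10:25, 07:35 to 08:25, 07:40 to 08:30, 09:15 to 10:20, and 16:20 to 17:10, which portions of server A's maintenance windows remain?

A, merged: 07:45-10:50, 14:55-15:15.
B, merged: 07:30-10:25, 16:20-17:10.
07:45-10:50 minus B → 10:25-10:50.
14:55-15:15: no B overlap → unchanged.

10:25-10:50, 14:55-15:15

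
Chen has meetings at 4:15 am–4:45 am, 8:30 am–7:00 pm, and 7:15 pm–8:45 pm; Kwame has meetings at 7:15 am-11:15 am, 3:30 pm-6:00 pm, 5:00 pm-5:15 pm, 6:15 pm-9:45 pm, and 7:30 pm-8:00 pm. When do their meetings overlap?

Merge the second list: 7:15 am-11:15 am, 3:30 pm-6:00 pm, 6:15 pm-9:45 pm.
4:15 am-4:45 am: no overlap with the second set.
8:30 am-7:00 pm meets the second set on 8:30 am-11:15 am, 3:30 pm-6:00 pm, 6:15 pm-7:00 pm.
7:15 pm-8:45 pm meets the second set on 7:15 pm-8:45 pm.

8:30 am-11:15 am, 3:30 pm-6:00 pm, 6:15 pm-7:00 pm, 7:15 pm-8:45 pm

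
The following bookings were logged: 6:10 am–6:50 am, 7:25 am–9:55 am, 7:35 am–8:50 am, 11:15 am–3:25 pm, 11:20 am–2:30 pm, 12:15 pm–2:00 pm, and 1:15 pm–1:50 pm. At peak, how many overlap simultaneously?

4

At 1:15 pm, 4 of the intervals are simultaneously active.
No point has more.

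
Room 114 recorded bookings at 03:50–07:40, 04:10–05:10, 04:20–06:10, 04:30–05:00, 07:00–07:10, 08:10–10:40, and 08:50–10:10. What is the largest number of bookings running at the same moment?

4

Sweep endpoints in order; track running count of active intervals.
Peak of 4 reached at 04:30.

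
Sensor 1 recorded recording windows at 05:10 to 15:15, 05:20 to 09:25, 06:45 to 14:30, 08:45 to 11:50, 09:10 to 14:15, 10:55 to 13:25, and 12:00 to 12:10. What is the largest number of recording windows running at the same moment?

5

Sweep endpoints in order; track running count of active intervals.
Peak of 5 reached at 09:10.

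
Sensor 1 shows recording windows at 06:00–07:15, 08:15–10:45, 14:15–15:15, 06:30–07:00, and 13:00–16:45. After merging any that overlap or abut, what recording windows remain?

Sort by start: 06:00-07:15, 06:30-07:00, 08:15-10:45, 13:00-16:45, 14:15-15:15.
06:30-07:00 overlaps/touches 06:00-07:15 → extend to 06:00-07:15.
08:15-10:45 is disjoint → start new block.
13:00-16:45 is disjoint → start new block.
14:15-15:15 overlaps/touches 13:00-16:45 → extend to 13:00-16:45.

06:00-07:15, 08:15-10:45, 13:00-16:45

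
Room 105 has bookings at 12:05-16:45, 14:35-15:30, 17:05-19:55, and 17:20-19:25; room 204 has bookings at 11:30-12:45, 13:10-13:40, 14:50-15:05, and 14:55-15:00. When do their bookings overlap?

12:05-12:45, 13:10-13:40, 14:50-15:05

First set merges to 12:05-16:45, 17:05-19:55.
Second set merges to 11:30-12:45, 13:10-13:40, 14:50-15:05.
12:05-16:45 overlaps B on 12:05-12:45, 13:10-13:40, 14:50-15:05.
17:05-19:55 falls entirely outside B.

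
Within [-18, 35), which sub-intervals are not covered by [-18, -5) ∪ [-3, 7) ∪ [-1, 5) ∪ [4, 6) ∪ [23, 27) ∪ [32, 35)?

After merging, the occupied span is [-18, -5), [-3, 7), [23, 27), [32, 35).
Complement within [-18, 35): [-5, -3), [7, 23), [27, 32).

[-5, -3) ∪ [7, 23) ∪ [27, 32)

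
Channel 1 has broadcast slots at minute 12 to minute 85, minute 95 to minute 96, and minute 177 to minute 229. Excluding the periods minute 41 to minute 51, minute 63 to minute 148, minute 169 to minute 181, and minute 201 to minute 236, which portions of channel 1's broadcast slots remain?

minute 12 to minute 85 with B removed leaves minute 12 to minute 41, minute 51 to minute 63.
minute 95 to minute 96 lies entirely inside B → drops out.
minute 177 to minute 229 with B removed leaves minute 181 to minute 201.

minute 12 to minute 41, minute 51 to minute 63, minute 181 to minute 201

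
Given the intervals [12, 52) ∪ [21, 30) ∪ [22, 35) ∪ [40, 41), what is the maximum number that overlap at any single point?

3

Sweep endpoints in order; track running count of active intervals.
Peak of 3 reached at 22.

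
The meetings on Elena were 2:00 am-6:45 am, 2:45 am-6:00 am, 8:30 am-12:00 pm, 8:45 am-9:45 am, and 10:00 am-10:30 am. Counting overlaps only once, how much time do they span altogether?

8 h 15 min

Merged: 2:00 am–6:45 am, 8:30 am–12:00 pm.
Lengths: 4 h 45 min + 3 h 30 min = 8 h 15 min.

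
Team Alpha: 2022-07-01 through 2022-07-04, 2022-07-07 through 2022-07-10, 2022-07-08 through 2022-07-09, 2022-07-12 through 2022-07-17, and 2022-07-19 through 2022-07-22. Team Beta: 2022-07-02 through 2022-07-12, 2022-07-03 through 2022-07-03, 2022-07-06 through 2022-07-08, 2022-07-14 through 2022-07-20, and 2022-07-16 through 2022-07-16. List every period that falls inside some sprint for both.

Merge the first list: 2022-07-01 through 2022-07-04, 2022-07-07 through 2022-07-10, 2022-07-12 through 2022-07-17, 2022-07-19 through 2022-07-22.
Merge the second list: 2022-07-02 through 2022-07-12, 2022-07-14 through 2022-07-20.
2022-07-01 through 2022-07-04 ∩ B → 2022-07-02 through 2022-07-04.
2022-07-07 through 2022-07-10 ∩ B → 2022-07-07 through 2022-07-10.
2022-07-12 through 2022-07-17 ∩ B → 2022-07-12 through 2022-07-12, 2022-07-14 through 2022-07-17.
2022-07-19 through 2022-07-22 ∩ B → 2022-07-19 through 2022-07-20.

2022-07-02 through 2022-07-04, 2022-07-07 through 2022-07-10, 2022-07-12 through 2022-07-12, 2022-07-14 through 2022-07-17, 2022-07-19 through 2022-07-20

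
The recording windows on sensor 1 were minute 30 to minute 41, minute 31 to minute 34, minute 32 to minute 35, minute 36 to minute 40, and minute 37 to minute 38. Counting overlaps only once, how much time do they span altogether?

Merged: minute 30 to minute 41.
Length: 11 minutes.

11 minutes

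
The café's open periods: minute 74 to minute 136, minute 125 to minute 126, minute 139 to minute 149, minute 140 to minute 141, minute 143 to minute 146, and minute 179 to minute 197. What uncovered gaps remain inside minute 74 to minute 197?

minute 136 to minute 139, minute 149 to minute 179

After merging, the occupied span is minute 74 to minute 136, minute 139 to minute 149, minute 179 to minute 197.
Gaps within minute 74 to minute 197: minute 136 to minute 139, minute 149 to minute 179.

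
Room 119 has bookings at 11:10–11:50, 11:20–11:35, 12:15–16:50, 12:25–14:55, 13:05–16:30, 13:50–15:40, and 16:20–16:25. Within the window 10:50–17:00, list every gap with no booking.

10:50–11:10, 11:50–12:15, 16:50–17:00

The merged coverage is 11:10–11:50, 12:15–16:50.
Complement within 10:50–17:00: 10:50–11:10, 11:50–12:15, 16:50–17:00.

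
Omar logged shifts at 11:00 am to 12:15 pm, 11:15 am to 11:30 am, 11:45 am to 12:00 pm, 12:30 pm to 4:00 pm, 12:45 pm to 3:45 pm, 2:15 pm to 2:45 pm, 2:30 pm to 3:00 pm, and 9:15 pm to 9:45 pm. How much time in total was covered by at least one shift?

Merged: 11:00 am–12:15 pm, 12:30 pm–4:00 pm, 9:15 pm–9:45 pm.
Lengths: 1 h 15 min + 3 h 30 min + 30 min = 5 h 15 min.

5 h 15 min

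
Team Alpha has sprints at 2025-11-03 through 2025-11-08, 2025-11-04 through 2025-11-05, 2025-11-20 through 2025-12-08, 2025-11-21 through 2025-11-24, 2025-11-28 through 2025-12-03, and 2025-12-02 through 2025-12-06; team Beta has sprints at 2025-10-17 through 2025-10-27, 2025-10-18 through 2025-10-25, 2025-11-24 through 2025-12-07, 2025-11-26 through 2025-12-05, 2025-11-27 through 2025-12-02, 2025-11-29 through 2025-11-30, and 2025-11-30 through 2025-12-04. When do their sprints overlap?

2025-11-24 through 2025-12-07

A, merged: 2025-11-03 through 2025-11-08, 2025-11-20 through 2025-12-08.
B, merged: 2025-10-17 through 2025-10-27, 2025-11-24 through 2025-12-07.
2025-11-03 through 2025-11-08 meets no B interval.
2025-11-20 through 2025-12-08 ∩ B → 2025-11-24 through 2025-12-07.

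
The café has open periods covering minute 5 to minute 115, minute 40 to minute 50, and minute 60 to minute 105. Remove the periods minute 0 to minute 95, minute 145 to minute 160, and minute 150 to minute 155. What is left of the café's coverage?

minute 95 to minute 115

First set merges to minute 5 to minute 115.
Second set merges to minute 0 to minute 95, minute 145 to minute 160.
minute 5 to minute 115 \ B = minute 95 to minute 115.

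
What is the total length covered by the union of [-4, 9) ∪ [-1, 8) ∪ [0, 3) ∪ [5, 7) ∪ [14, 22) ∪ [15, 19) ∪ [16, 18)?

21

Merged: [-4, 9), [14, 22).
Lengths: 13 + 8 = 21.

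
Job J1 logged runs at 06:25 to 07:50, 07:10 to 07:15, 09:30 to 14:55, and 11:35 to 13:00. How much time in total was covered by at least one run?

Merged: 06:25–07:50, 09:30–14:55.
Lengths: 1 h 25 min + 5 h 25 min = 6 h 50 min.

6 h 50 min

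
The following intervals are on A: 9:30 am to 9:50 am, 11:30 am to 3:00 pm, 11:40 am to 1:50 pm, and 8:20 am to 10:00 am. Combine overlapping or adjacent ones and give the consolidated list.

Sort by start: 8:20 am-10:00 am, 9:30 am-9:50 am, 11:30 am-3:00 pm, 11:40 am-1:50 pm.
9:30 am-9:50 am overlaps/touches 8:20 am-10:00 am → extend to 8:20 am-10:00 am.
11:30 am-3:00 pm is disjoint → start new block.
11:40 am-1:50 pm overlaps/touches 11:30 am-3:00 pm → extend to 11:30 am-3:00 pm.

8:20 am-10:00 am, 11:30 am-3:00 pm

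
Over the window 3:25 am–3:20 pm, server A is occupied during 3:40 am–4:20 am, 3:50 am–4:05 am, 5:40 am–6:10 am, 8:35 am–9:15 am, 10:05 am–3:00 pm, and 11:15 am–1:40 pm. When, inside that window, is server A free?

Covered (merged): 3:40 am–4:20 am, 5:40 am–6:10 am, 8:35 am–9:15 am, 10:05 am–3:00 pm.
Uncovered inside 3:25 am–3:20 pm: 3:25 am–3:40 am, 4:20 am–5:40 am, 6:10 am–8:35 am, 9:15 am–10:05 am, 3:00 pm–3:20 pm.

3:25 am–3:40 am, 4:20 am–5:40 am, 6:10 am–8:35 am, 9:15 am–10:05 am, 3:00 pm–3:20 pm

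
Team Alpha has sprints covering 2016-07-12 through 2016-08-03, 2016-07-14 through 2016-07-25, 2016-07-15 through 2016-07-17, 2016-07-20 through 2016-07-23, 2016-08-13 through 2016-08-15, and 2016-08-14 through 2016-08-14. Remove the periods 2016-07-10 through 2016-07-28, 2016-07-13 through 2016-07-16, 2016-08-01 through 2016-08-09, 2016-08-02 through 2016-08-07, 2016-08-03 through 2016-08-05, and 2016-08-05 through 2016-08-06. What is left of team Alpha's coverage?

Merge the first list: 2016-07-12 through 2016-08-03, 2016-08-13 through 2016-08-15.
Merge the second list: 2016-07-10 through 2016-07-28, 2016-08-01 through 2016-08-09.
2016-07-12 through 2016-08-03 minus B → 2016-07-29 through 2016-07-31.
2016-08-13 through 2016-08-15: no B overlap → unchanged.

2016-07-29 through 2016-07-31, 2016-08-13 through 2016-08-15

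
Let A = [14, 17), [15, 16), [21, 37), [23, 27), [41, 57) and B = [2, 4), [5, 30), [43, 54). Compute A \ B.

[30, 37) ∪ [41, 43) ∪ [54, 57)

A, merged: [14, 17), [21, 37), [41, 57).
[14, 17): entirely removed.
[21, 37) \ B = [30, 37).
[41, 57) \ B = [41, 43), [54, 57).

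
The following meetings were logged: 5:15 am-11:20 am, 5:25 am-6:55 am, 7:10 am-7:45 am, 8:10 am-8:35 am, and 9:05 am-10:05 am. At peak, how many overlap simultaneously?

Sweep endpoints in order; track running count of active intervals.
Peak of 2 reached at 5:25 am.

2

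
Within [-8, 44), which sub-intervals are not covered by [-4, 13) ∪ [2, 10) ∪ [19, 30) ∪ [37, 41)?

The merged coverage is [-4, 13), [19, 30), [37, 41).
Gaps within [-8, 44): [-8, -4), [13, 19), [30, 37), [41, 44).

[-8, -4) ∪ [13, 19) ∪ [30, 37) ∪ [41, 44)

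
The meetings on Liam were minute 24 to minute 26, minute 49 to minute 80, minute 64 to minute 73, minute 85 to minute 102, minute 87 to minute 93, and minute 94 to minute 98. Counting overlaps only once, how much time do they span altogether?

50 minutes

Merged: minute 24 to minute 26, minute 49 to minute 80, minute 85 to minute 102.
Lengths: 2 minutes + 31 minutes + 17 minutes = 50 minutes.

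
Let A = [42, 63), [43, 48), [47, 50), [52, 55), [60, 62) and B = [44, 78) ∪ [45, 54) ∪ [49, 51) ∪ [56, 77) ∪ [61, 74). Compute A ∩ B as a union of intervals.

Merge the first list: [42, 63).
Merge the second list: [44, 78).
[42, 63) ∩ B → [44, 63).

[44, 63)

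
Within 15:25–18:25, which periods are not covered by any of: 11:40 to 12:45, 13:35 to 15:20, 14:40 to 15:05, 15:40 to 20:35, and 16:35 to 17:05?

15:25–15:40

The merged coverage is 11:40–12:45, 13:35–15:20, 15:40–20:35.
Gaps within 15:25–18:25: 15:25–15:40.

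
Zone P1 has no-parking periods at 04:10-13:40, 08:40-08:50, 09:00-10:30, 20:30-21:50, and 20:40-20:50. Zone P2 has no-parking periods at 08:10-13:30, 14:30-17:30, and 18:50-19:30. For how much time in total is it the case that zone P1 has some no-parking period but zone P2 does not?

First set merges to 04:10–13:40, 20:30–21:50.
A \ B = 04:10–08:10, 13:30–13:40, 20:30–21:50.
Total: 4 h + 10 min + 1 h 20 min = 5 h 30 min.

5 h 30 min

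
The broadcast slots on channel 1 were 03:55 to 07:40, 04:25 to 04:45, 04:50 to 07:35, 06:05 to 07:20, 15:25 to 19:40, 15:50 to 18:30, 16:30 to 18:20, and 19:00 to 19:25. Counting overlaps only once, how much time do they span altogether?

8 h

Merged: 03:55–07:40, 15:25–19:40.
Lengths: 3 h 45 min + 4 h 15 min = 8 h.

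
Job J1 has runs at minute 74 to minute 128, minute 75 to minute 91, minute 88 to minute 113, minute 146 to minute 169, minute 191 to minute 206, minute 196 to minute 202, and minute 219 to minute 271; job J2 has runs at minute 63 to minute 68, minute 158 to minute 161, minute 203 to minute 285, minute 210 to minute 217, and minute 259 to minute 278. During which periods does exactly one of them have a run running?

minute 63 to minute 68, minute 74 to minute 128, minute 146 to minute 158, minute 161 to minute 169, minute 191 to minute 203, minute 206 to minute 219, minute 271 to minute 285

Merge the first list: minute 74 to minute 128, minute 146 to minute 169, minute 191 to minute 206, minute 219 to minute 271.
Merge the second list: minute 63 to minute 68, minute 158 to minute 161, minute 203 to minute 285.
A but not B: minute 74 to minute 128, minute 146 to minute 158, minute 161 to minute 169, minute 191 to minute 203.
B but not A: minute 63 to minute 68, minute 206 to minute 219, minute 271 to minute 285.
Combining gives A △ B.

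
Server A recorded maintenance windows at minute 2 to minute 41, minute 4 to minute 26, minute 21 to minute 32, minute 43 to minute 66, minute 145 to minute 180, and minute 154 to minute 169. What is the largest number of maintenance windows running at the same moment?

3

Sweep endpoints in order; track running count of active intervals.
Peak of 3 reached at minute 21.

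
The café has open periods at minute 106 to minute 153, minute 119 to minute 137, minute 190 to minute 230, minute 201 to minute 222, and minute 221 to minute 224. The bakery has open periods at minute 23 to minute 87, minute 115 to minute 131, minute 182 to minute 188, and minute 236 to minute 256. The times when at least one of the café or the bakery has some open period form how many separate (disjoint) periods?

5

First set merges to minute 106 to minute 153, minute 190 to minute 230.
A ∪ B = minute 23 to minute 87, minute 106 to minute 153, minute 182 to minute 188, minute 190 to minute 230, minute 236 to minute 256.
That is 5 disjoint pieces.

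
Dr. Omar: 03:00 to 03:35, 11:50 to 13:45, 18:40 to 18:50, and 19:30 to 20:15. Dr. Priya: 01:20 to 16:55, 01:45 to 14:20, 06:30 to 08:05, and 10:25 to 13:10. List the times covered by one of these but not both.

01:20–03:00, 03:35–11:50, 13:45–16:55, 18:40–18:50, 19:30–20:15

Merge the second list: 01:20–16:55.
Only in the first: 18:40–18:50, 19:30–20:15.
Only in the second: 01:20–03:00, 03:35–11:50, 13:45–16:55.
Together these are the periods covered by exactly one.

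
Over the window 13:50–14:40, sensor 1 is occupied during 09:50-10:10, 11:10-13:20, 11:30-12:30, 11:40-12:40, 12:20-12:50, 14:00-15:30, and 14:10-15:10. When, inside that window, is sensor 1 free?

13:50–14:00

The merged coverage is 09:50–10:10, 11:10–13:20, 14:00–15:30.
Gaps within 13:50–14:40: 13:50–14:00.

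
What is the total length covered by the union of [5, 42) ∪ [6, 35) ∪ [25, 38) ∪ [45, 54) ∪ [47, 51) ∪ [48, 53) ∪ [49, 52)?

46

Merged: [5, 42), [45, 54).
Lengths: 37 + 9 = 46.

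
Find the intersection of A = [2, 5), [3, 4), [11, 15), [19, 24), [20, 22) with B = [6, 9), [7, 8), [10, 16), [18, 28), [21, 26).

A, merged: [2, 5), [11, 15), [19, 24).
B, merged: [6, 9), [10, 16), [18, 28).
[2, 5): no overlap with the second set.
[11, 15) meets the second set on [11, 15).
[19, 24) meets the second set on [19, 24).

[11, 15) ∪ [19, 24)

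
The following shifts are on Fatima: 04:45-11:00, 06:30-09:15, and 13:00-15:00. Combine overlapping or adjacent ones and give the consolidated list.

06:30-09:15 overlaps/touches 04:45-11:00 → extend to 04:45-11:00.
13:00-15:00 is disjoint → start new block.

04:45-11:00, 13:00-15:00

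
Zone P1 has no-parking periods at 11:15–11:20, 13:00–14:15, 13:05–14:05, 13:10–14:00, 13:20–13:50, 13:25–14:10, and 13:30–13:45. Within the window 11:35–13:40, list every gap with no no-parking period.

11:35–13:00

After merging, the occupied span is 11:15–11:20, 13:00–14:15.
Gaps within 11:35–13:40: 11:35–13:00.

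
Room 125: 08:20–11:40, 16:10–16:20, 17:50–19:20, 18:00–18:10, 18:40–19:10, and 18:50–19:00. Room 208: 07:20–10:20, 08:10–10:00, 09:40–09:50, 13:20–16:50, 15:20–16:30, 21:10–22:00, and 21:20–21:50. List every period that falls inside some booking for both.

Merge the first list: 08:20-11:40, 16:10-16:20, 17:50-19:20.
Merge the second list: 07:20-10:20, 13:20-16:50, 21:10-22:00.
08:20-11:40 overlaps B on 08:20-10:20.
16:10-16:20 overlaps B on 16:10-16:20.
17:50-19:20 falls entirely outside B.

08:20-10:20, 16:10-16:20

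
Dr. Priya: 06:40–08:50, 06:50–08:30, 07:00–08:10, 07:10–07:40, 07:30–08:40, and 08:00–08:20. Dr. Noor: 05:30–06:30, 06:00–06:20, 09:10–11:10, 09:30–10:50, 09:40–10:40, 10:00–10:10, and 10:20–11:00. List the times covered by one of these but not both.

05:30-06:30, 06:40-08:50, 09:10-11:10

Merge the first list: 06:40-08:50.
Merge the second list: 05:30-06:30, 09:10-11:10.
Only in the first: 06:40-08:50.
Only in the second: 05:30-06:30, 09:10-11:10.
Together these are the periods covered by exactly one.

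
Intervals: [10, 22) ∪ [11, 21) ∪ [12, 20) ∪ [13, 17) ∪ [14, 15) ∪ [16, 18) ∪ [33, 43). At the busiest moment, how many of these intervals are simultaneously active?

5

At 14, 5 of the intervals are simultaneously active.
No point has more.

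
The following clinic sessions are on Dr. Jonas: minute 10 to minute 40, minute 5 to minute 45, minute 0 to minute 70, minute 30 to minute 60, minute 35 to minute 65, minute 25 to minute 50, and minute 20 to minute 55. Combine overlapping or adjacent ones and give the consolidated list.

Sort by start: minute 0 to minute 70, minute 5 to minute 45, minute 10 to minute 40, minute 20 to minute 55, minute 25 to minute 50, minute 30 to minute 60, minute 35 to minute 65.
minute 5 to minute 45 overlaps/touches minute 0 to minute 70 → extend to minute 0 to minute 70.
minute 10 to minute 40 overlaps/touches minute 0 to minute 70 → extend to minute 0 to minute 70.
minute 20 to minute 55 overlaps/touches minute 0 to minute 70 → extend to minute 0 to minute 70.
minute 25 to minute 50 overlaps/touches minute 0 to minute 70 → extend to minute 0 to minute 70.
minute 30 to minute 60 overlaps/touches minute 0 to minute 70 → extend to minute 0 to minute 70.
minute 35 to minute 65 overlaps/touches minute 0 to minute 70 → extend to minute 0 to minute 70.

minute 0 to minute 70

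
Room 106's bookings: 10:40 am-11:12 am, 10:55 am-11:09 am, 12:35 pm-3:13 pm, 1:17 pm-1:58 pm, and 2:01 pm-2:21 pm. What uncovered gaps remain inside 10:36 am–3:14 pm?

After merging, the occupied span is 10:40 am–11:12 am, 12:35 pm–3:13 pm.
Complement within 10:36 am–3:14 pm: 10:36 am–10:40 am, 11:12 am–12:35 pm, 3:13 pm–3:14 pm.

10:36 am–10:40 am, 11:12 am–12:35 pm, 3:13 pm–3:14 pm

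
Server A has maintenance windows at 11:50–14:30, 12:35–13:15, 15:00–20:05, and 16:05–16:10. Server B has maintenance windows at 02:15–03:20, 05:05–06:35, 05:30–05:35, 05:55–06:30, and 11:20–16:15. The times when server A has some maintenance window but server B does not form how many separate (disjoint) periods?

First set merges to 11:50–14:30, 15:00–20:05.
Second set merges to 02:15–03:20, 05:05–06:35, 11:20–16:15.
A \ B = 16:15–20:05.
That is 1 disjoint piece.

1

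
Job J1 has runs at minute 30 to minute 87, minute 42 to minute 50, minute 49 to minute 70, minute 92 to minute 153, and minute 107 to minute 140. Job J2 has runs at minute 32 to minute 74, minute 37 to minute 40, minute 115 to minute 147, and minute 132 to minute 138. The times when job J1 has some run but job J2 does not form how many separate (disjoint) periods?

4

First set merges to minute 30 to minute 87, minute 92 to minute 153.
Second set merges to minute 32 to minute 74, minute 115 to minute 147.
A \ B = minute 30 to minute 32, minute 74 to minute 87, minute 92 to minute 115, minute 147 to minute 153.
That is 4 disjoint pieces.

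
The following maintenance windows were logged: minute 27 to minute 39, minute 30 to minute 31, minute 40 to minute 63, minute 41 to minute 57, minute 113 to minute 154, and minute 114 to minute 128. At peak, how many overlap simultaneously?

2

At minute 30, 2 of the intervals are simultaneously active.
No point has more.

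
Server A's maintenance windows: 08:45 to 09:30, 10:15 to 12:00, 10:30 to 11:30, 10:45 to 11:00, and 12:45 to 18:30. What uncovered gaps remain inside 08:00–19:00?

08:00-08:45, 09:30-10:15, 12:00-12:45, 18:30-19:00

Covered (merged): 08:45-09:30, 10:15-12:00, 12:45-18:30.
Uncovered inside 08:00-19:00: 08:00-08:45, 09:30-10:15, 12:00-12:45, 18:30-19:00.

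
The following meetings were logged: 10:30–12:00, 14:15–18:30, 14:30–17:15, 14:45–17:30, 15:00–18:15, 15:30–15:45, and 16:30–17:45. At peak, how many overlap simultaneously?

Sweep endpoints in order; track running count of active intervals.
Peak of 5 reached at 15:30.

5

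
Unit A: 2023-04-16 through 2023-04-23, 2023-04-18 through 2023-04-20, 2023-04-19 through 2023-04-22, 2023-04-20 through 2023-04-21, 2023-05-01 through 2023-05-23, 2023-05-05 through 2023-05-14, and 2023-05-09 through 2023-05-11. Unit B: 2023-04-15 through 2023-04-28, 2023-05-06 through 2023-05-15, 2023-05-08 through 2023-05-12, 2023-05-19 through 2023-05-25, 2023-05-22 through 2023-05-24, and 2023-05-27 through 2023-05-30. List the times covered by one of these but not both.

2023-04-15 through 2023-04-15, 2023-04-24 through 2023-04-28, 2023-05-01 through 2023-05-05, 2023-05-16 through 2023-05-18, 2023-05-24 through 2023-05-25, 2023-05-27 through 2023-05-30

A, merged: 2023-04-16 through 2023-04-23, 2023-05-01 through 2023-05-23.
B, merged: 2023-04-15 through 2023-04-28, 2023-05-06 through 2023-05-15, 2023-05-19 through 2023-05-25, 2023-05-27 through 2023-05-30.
Only in the first: 2023-05-01 through 2023-05-05, 2023-05-16 through 2023-05-18.
Only in the second: 2023-04-15 through 2023-04-15, 2023-04-24 through 2023-04-28, 2023-05-24 through 2023-05-25, 2023-05-27 through 2023-05-30.
Together these are the periods covered by exactly one.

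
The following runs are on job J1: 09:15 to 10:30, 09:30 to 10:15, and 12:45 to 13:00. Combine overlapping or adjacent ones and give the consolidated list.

09:15–10:30, 12:45–13:00

09:30–10:15 overlaps/touches 09:15–10:30 → extend to 09:15–10:30.
12:45–13:00 is disjoint → start new block.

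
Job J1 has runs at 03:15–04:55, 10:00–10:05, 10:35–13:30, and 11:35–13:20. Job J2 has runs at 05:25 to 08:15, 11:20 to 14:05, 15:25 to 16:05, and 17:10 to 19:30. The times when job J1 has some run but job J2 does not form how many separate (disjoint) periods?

3

A, merged: 03:15-04:55, 10:00-10:05, 10:35-13:30.
A \ B = 03:15-04:55, 10:00-10:05, 10:35-11:20.
That is 3 disjoint pieces.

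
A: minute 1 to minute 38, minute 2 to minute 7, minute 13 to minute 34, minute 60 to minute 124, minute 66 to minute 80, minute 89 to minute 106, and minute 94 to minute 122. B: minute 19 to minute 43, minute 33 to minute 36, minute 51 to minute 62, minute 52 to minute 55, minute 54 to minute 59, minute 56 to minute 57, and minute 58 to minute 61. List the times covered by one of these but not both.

minute 1 to minute 19, minute 38 to minute 43, minute 51 to minute 60, minute 62 to minute 124

Merge the first list: minute 1 to minute 38, minute 60 to minute 124.
Merge the second list: minute 19 to minute 43, minute 51 to minute 62.
A \ B = minute 1 to minute 19, minute 62 to minute 124.
B \ A = minute 38 to minute 43, minute 51 to minute 60.
Union of the two gives the symmetric difference.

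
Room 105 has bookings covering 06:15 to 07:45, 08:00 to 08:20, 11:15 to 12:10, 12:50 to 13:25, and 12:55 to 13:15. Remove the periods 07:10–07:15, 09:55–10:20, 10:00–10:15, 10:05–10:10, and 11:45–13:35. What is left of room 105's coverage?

A, merged: 06:15-07:45, 08:00-08:20, 11:15-12:10, 12:50-13:25.
B, merged: 07:10-07:15, 09:55-10:20, 11:45-13:35.
06:15-07:45 \ B = 06:15-07:10, 07:15-07:45.
08:00-08:20: nothing removed.
11:15-12:10 \ B = 11:15-11:45.
12:50-13:25: entirely removed.

06:15-07:10, 07:15-07:45, 08:00-08:20, 11:15-11:45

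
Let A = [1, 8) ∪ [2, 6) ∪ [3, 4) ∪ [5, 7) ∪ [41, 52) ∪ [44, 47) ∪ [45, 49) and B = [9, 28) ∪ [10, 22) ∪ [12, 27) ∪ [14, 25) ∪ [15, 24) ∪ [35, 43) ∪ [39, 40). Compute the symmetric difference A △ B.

A, merged: [1, 8), [41, 52).
B, merged: [9, 28), [35, 43).
A but not B: [1, 8), [43, 52).
B but not A: [9, 28), [35, 41).
Combining gives A △ B.

[1, 8) ∪ [9, 28) ∪ [35, 41) ∪ [43, 52)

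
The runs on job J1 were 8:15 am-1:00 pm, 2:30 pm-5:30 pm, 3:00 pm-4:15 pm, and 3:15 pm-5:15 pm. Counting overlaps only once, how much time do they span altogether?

Merged: 8:15 am–1:00 pm, 2:30 pm–5:30 pm.
Lengths: 4 h 45 min + 3 h = 7 h 45 min.

7 h 45 min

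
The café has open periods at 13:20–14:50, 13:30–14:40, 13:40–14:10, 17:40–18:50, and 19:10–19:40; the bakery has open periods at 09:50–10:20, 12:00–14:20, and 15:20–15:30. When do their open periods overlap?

Merge the first list: 13:20-14:50, 17:40-18:50, 19:10-19:40.
13:20-14:50 meets the second set on 13:20-14:20.
17:40-18:50: no overlap with the second set.
19:10-19:40: no overlap with the second set.

13:20-14:20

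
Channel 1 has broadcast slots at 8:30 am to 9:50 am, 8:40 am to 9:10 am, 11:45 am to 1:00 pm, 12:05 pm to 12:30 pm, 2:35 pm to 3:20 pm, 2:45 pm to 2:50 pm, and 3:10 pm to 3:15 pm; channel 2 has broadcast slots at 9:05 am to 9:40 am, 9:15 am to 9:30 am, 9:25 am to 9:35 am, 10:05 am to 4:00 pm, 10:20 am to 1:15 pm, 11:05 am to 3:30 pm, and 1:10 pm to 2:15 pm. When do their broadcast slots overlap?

9:05 am–9:40 am, 11:45 am–1:00 pm, 2:35 pm–3:20 pm

First set merges to 8:30 am–9:50 am, 11:45 am–1:00 pm, 2:35 pm–3:20 pm.
Second set merges to 9:05 am–9:40 am, 10:05 am–4:00 pm.
8:30 am–9:50 am overlaps B on 9:05 am–9:40 am.
11:45 am–1:00 pm overlaps B on 11:45 am–1:00 pm.
2:35 pm–3:20 pm overlaps B on 2:35 pm–3:20 pm.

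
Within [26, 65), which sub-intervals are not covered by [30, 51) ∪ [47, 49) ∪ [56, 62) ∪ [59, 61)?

[26, 30) ∪ [51, 56) ∪ [62, 65)

After merging, the occupied span is [30, 51), [56, 62).
Complement within [26, 65): [26, 30), [51, 56), [62, 65).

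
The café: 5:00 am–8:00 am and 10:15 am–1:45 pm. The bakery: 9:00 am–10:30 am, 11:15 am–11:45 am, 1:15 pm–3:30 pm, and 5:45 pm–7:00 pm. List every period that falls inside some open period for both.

10:15 am–10:30 am, 11:15 am–11:45 am, 1:15 pm–1:45 pm

5:00 am–8:00 am meets no B interval.
10:15 am–1:45 pm ∩ B → 10:15 am–10:30 am, 11:15 am–11:45 am, 1:15 pm–1:45 pm.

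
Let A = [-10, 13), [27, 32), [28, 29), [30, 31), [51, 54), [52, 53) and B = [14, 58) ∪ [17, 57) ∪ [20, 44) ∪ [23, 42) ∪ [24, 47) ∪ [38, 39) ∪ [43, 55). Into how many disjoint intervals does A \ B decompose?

1

First set merges to [-10, 13), [27, 32), [51, 54).
Second set merges to [14, 58).
A \ B = [-10, 13).
That is 1 disjoint piece.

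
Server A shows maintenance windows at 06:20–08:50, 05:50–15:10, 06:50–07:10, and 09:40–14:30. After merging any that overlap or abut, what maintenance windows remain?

05:50–15:10

Sort by start: 05:50–15:10, 06:20–08:50, 06:50–07:10, 09:40–14:30.
06:20–08:50 overlaps/touches 05:50–15:10 → extend to 05:50–15:10.
06:50–07:10 overlaps/touches 05:50–15:10 → extend to 05:50–15:10.
09:40–14:30 overlaps/touches 05:50–15:10 → extend to 05:50–15:10.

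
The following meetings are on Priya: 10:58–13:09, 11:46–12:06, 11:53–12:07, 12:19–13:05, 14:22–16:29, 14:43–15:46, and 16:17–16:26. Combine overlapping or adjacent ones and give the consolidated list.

11:46–12:06 overlaps/touches 10:58–13:09 → extend to 10:58–13:09.
11:53–12:07 overlaps/touches 10:58–13:09 → extend to 10:58–13:09.
12:19–13:05 overlaps/touches 10:58–13:09 → extend to 10:58–13:09.
14:22–16:29 is disjoint → start new block.
14:43–15:46 overlaps/touches 14:22–16:29 → extend to 14:22–16:29.
16:17–16:26 overlaps/touches 14:22–16:29 → extend to 14:22–16:29.

10:58–13:09, 14:22–16:29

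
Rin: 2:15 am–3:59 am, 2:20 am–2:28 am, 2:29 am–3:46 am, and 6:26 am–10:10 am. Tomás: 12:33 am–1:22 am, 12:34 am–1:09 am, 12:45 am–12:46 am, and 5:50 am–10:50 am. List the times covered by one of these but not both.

12:33 am–1:22 am, 2:15 am–3:59 am, 5:50 am–6:26 am, 10:10 am–10:50 am

A, merged: 2:15 am–3:59 am, 6:26 am–10:10 am.
B, merged: 12:33 am–1:22 am, 5:50 am–10:50 am.
A but not B: 2:15 am–3:59 am.
B but not A: 12:33 am–1:22 am, 5:50 am–6:26 am, 10:10 am–10:50 am.
Combining gives A △ B.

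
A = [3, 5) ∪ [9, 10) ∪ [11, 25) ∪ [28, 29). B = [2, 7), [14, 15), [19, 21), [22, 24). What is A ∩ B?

[3, 5) meets the second set on [3, 5).
[9, 10): no overlap with the second set.
[11, 25) meets the second set on [14, 15), [19, 21), [22, 24).
[28, 29): no overlap with the second set.

[3, 5) ∪ [14, 15) ∪ [19, 21) ∪ [22, 24)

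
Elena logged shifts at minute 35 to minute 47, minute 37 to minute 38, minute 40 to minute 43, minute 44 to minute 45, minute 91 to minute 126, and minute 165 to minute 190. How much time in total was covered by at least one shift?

72 minutes

Merged: minute 35 to minute 47, minute 91 to minute 126, minute 165 to minute 190.
Lengths: 12 minutes + 35 minutes + 25 minutes = 72 minutes.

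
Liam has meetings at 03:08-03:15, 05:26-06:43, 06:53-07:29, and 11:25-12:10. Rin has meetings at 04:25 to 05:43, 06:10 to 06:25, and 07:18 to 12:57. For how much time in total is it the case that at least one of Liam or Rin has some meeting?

A ∪ B = 03:08–03:15, 04:25–06:43, 06:53–12:57.
Total: 7 min + 2 h 18 min + 6 h 4 min = 8 h 29 min.

8 h 29 min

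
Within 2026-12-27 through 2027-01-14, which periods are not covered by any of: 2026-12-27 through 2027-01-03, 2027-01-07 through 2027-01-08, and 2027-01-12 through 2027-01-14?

2027-01-04 through 2027-01-06, 2027-01-09 through 2027-01-11

The merged coverage is 2026-12-27 through 2027-01-03, 2027-01-07 through 2027-01-08, 2027-01-12 through 2027-01-14.
Complement within 2026-12-27 through 2027-01-14: 2027-01-04 through 2027-01-06, 2027-01-09 through 2027-01-11.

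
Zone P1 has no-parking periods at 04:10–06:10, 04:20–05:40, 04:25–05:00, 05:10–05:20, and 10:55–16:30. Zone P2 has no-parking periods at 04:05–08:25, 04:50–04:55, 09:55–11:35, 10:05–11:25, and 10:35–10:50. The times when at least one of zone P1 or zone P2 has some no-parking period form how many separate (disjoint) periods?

A, merged: 04:10-06:10, 10:55-16:30.
B, merged: 04:05-08:25, 09:55-11:35.
A ∪ B = 04:05-08:25, 09:55-16:30.
That is 2 disjoint pieces.

2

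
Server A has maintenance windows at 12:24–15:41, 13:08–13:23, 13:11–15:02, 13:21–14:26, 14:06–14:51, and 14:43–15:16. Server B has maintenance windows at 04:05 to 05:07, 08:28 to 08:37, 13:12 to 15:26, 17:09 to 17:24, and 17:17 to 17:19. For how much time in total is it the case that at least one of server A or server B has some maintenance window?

First set merges to 12:24-15:41.
Second set merges to 04:05-05:07, 08:28-08:37, 13:12-15:26, 17:09-17:24.
A ∪ B = 04:05-05:07, 08:28-08:37, 12:24-15:41, 17:09-17:24.
Total: 1 h 2 min + 9 min + 3 h 17 min + 15 min = 4 h 43 min.

4 h 43 min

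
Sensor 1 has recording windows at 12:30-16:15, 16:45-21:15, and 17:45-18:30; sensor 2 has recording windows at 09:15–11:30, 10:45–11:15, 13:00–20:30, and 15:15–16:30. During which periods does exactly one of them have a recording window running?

Merge the first list: 12:30–16:15, 16:45–21:15.
Merge the second list: 09:15–11:30, 13:00–20:30.
A \ B = 12:30–13:00, 20:30–21:15.
B \ A = 09:15–11:30, 16:15–16:45.
Union of the two gives the symmetric difference.

09:15–11:30, 12:30–13:00, 16:15–16:45, 20:30–21:15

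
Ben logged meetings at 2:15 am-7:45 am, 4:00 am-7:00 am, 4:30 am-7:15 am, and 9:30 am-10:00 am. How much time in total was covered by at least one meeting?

6 h

Merged: 2:15 am–7:45 am, 9:30 am–10:00 am.
Lengths: 5 h 30 min + 30 min = 6 h.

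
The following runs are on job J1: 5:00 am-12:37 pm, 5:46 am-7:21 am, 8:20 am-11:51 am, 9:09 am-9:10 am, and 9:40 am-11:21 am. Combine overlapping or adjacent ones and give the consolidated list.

5:46 am-7:21 am overlaps/touches 5:00 am-12:37 pm → extend to 5:00 am-12:37 pm.
8:20 am-11:51 am overlaps/touches 5:00 am-12:37 pm → extend to 5:00 am-12:37 pm.
9:09 am-9:10 am overlaps/touches 5:00 am-12:37 pm → extend to 5:00 am-12:37 pm.
9:40 am-11:21 am overlaps/touches 5:00 am-12:37 pm → extend to 5:00 am-12:37 pm.

5:00 am-12:37 pm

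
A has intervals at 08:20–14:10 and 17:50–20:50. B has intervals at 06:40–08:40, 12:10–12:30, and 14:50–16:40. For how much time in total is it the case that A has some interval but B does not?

A \ B = 08:40–12:10, 12:30–14:10, 17:50–20:50.
Total: 3 h 30 min + 1 h 40 min + 3 h = 8 h 10 min.

8 h 10 min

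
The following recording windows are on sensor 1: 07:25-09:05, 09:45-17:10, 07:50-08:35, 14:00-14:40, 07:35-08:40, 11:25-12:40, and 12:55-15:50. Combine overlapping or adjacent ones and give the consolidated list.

07:25–09:05, 09:45–17:10

Sort by start: 07:25–09:05, 07:35–08:40, 07:50–08:35, 09:45–17:10, 11:25–12:40, 12:55–15:50, 14:00–14:40.
07:35–08:40 overlaps/touches 07:25–09:05 → extend to 07:25–09:05.
07:50–08:35 overlaps/touches 07:25–09:05 → extend to 07:25–09:05.
09:45–17:10 is disjoint → start new block.
11:25–12:40 overlaps/touches 09:45–17:10 → extend to 09:45–17:10.
12:55–15:50 overlaps/touches 09:45–17:10 → extend to 09:45–17:10.
14:00–14:40 overlaps/touches 09:45–17:10 → extend to 09:45–17:10.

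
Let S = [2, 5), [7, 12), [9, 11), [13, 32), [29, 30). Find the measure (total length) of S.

27

Merged: [2, 5), [7, 12), [13, 32).
Lengths: 3 + 5 + 19 = 27.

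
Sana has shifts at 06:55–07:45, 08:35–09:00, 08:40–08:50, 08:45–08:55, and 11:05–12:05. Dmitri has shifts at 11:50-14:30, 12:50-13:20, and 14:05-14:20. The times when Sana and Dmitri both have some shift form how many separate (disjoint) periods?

1

A, merged: 06:55–07:45, 08:35–09:00, 11:05–12:05.
B, merged: 11:50–14:30.
A ∩ B = 11:50–12:05.
That is 1 disjoint piece.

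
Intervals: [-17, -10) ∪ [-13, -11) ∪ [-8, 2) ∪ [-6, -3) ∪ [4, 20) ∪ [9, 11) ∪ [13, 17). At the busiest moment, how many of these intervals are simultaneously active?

2

At -13, 2 of the intervals are simultaneously active.
No point has more.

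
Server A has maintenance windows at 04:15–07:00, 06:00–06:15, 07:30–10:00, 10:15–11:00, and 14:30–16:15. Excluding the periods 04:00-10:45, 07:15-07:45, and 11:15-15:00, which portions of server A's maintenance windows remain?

Merge the first list: 04:15–07:00, 07:30–10:00, 10:15–11:00, 14:30–16:15.
Merge the second list: 04:00–10:45, 11:15–15:00.
04:15–07:00: fully covered by B → removed.
07:30–10:00: fully covered by B → removed.
10:15–11:00 minus B → 10:45–11:00.
14:30–16:15 minus B → 15:00–16:15.

10:45–11:00, 15:00–16:15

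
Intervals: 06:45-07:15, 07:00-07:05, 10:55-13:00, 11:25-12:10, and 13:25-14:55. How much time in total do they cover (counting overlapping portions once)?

Merged: 06:45–07:15, 10:55–13:00, 13:25–14:55.
Lengths: 30 min + 2 h 5 min + 1 h 30 min = 4 h 5 min.

4 h 5 min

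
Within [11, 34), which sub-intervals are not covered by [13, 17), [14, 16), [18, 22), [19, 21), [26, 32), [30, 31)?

After merging, the occupied span is [13, 17), [18, 22), [26, 32).
Uncovered inside [11, 34): [11, 13), [17, 18), [22, 26), [32, 34).

[11, 13) ∪ [17, 18) ∪ [22, 26) ∪ [32, 34)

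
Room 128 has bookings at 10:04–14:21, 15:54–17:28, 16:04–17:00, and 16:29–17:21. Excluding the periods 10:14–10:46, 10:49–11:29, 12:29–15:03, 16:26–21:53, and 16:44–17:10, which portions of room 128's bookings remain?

10:04–10:14, 10:46–10:49, 11:29–12:29, 15:54–16:26

Merge the first list: 10:04–14:21, 15:54–17:28.
Merge the second list: 10:14–10:46, 10:49–11:29, 12:29–15:03, 16:26–21:53.
10:04–14:21 minus B → 10:04–10:14, 10:46–10:49, 11:29–12:29.
15:54–17:28 minus B → 15:54–16:26.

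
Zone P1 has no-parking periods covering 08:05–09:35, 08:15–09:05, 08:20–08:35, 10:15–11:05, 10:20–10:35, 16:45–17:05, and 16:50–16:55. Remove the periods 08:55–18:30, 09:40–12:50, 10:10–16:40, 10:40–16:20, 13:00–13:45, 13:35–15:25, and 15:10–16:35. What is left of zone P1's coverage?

08:05–08:55

A, merged: 08:05–09:35, 10:15–11:05, 16:45–17:05.
B, merged: 08:55–18:30.
08:05–09:35 minus B → 08:05–08:55.
10:15–11:05: fully covered by B → removed.
16:45–17:05: fully covered by B → removed.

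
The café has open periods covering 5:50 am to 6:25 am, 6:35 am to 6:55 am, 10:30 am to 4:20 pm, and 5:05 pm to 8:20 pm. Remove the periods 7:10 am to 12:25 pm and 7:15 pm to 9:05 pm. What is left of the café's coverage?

5:50 am–6:25 am, 6:35 am–6:55 am, 12:25 pm–4:20 pm, 5:05 pm–7:15 pm

5:50 am–6:25 am: nothing removed.
6:35 am–6:55 am: nothing removed.
10:30 am–4:20 pm \ B = 12:25 pm–4:20 pm.
5:05 pm–8:20 pm \ B = 5:05 pm–7:15 pm.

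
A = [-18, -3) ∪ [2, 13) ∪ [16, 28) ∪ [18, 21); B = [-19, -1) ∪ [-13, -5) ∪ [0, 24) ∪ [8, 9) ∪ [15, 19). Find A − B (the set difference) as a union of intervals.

First set merges to [-18, -3), [2, 13), [16, 28).
Second set merges to [-19, -1), [0, 24).
[-18, -3): entirely removed.
[2, 13): entirely removed.
[16, 28) \ B = [24, 28).

[24, 28)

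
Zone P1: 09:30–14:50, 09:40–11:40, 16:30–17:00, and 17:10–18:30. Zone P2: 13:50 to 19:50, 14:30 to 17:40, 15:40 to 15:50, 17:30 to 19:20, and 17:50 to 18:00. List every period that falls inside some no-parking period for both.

Merge the first list: 09:30–14:50, 16:30–17:00, 17:10–18:30.
Merge the second list: 13:50–19:50.
09:30–14:50 overlaps B on 13:50–14:50.
16:30–17:00 overlaps B on 16:30–17:00.
17:10–18:30 overlaps B on 17:10–18:30.

13:50–14:50, 16:30–17:00, 17:10–18:30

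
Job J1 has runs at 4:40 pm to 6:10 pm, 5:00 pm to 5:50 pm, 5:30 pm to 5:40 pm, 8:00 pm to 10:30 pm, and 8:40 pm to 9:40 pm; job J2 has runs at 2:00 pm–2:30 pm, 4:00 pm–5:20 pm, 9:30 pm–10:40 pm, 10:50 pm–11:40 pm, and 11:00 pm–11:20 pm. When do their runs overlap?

Merge the first list: 4:40 pm-6:10 pm, 8:00 pm-10:30 pm.
Merge the second list: 2:00 pm-2:30 pm, 4:00 pm-5:20 pm, 9:30 pm-10:40 pm, 10:50 pm-11:40 pm.
4:40 pm-6:10 pm ∩ B → 4:40 pm-5:20 pm.
8:00 pm-10:30 pm ∩ B → 9:30 pm-10:30 pm.

4:40 pm-5:20 pm, 9:30 pm-10:30 pm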